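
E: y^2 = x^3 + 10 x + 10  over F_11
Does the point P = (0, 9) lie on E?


Check whether y^2 = x^3 + 10 x + 10 (mod 11) for (x, y) = (0, 9).
LHS: y^2 = 9^2 mod 11 = 4
RHS: x^3 + 10 x + 10 = 0^3 + 10*0 + 10 mod 11 = 10
LHS != RHS

No, not on the curve


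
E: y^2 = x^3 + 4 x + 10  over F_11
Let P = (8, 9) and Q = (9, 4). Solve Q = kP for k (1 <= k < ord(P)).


Enumerate multiples of P until we hit Q = (9, 4):
  1P = (8, 9)
  2P = (9, 7)
  3P = (9, 4)
Match found at i = 3.

k = 3


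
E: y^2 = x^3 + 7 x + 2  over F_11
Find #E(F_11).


For each x in F_11, count y with y^2 = x^3 + 7 x + 2 mod 11:
  x = 7: RHS = 9, y in [3, 8]  -> 2 point(s)
  x = 8: RHS = 9, y in [3, 8]  -> 2 point(s)
  x = 10: RHS = 5, y in [4, 7]  -> 2 point(s)
Affine points: 6. Add the point at infinity: total = 7.

#E(F_11) = 7


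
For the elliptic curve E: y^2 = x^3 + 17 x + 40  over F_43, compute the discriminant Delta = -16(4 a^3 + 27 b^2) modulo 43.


4 a^3 + 27 b^2 = 4*17^3 + 27*40^2 = 19652 + 43200 = 62852
Delta = -16 * (62852) = -1005632
Delta mod 43 = 9

Delta = 9 (mod 43)


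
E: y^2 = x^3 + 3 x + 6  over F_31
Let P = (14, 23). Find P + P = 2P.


Doubling: s = (3 x1^2 + a) / (2 y1)
s = (3*14^2 + 3) / (2*23) mod 31 = 27
x3 = s^2 - 2 x1 mod 31 = 27^2 - 2*14 = 19
y3 = s (x1 - x3) - y1 mod 31 = 27 * (14 - 19) - 23 = 28

2P = (19, 28)


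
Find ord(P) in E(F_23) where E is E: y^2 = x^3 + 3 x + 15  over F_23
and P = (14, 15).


Compute successive multiples of P until we hit O:
  1P = (14, 15)
  2P = (19, 13)
  3P = (15, 13)
  4P = (21, 22)
  5P = (12, 10)
  6P = (9, 9)
  7P = (18, 17)
  8P = (20, 5)
  ... (continuing to 19P)
  19P = O

ord(P) = 19


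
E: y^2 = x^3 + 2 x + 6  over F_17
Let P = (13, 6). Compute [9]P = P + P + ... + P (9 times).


k = 9 = 1001_2 (binary, LSB first: 1001)
Double-and-add from P = (13, 6):
  bit 0 = 1: acc = O + (13, 6) = (13, 6)
  bit 1 = 0: acc unchanged = (13, 6)
  bit 2 = 0: acc unchanged = (13, 6)
  bit 3 = 1: acc = (13, 6) + (2, 1) = (6, 8)

9P = (6, 8)


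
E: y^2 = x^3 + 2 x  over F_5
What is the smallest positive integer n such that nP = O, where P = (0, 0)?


Compute successive multiples of P until we hit O:
  1P = (0, 0)
  2P = O

ord(P) = 2


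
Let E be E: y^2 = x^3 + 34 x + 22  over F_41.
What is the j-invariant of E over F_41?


Delta = -16(4 a^3 + 27 b^2) mod 41 = 29
-1728 * (4 a)^3 = -1728 * (4*34)^3 mod 41 = 20
j = 20 * 29^(-1) mod 41 = 12

j = 12 (mod 41)


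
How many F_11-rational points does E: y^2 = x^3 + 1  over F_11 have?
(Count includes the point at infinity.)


For each x in F_11, count y with y^2 = x^3 + 0 x + 1 mod 11:
  x = 0: RHS = 1, y in [1, 10]  -> 2 point(s)
  x = 2: RHS = 9, y in [3, 8]  -> 2 point(s)
  x = 5: RHS = 5, y in [4, 7]  -> 2 point(s)
  x = 7: RHS = 3, y in [5, 6]  -> 2 point(s)
  x = 9: RHS = 4, y in [2, 9]  -> 2 point(s)
  x = 10: RHS = 0, y in [0]  -> 1 point(s)
Affine points: 11. Add the point at infinity: total = 12.

#E(F_11) = 12


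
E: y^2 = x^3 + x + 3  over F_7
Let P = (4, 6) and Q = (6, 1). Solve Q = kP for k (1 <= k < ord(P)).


Enumerate multiples of P until we hit Q = (6, 1):
  1P = (4, 6)
  2P = (6, 1)
Match found at i = 2.

k = 2


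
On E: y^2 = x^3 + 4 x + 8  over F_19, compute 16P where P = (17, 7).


k = 16 = 10000_2 (binary, LSB first: 00001)
Double-and-add from P = (17, 7):
  bit 0 = 0: acc unchanged = O
  bit 1 = 0: acc unchanged = O
  bit 2 = 0: acc unchanged = O
  bit 3 = 0: acc unchanged = O
  bit 4 = 1: acc = O + (12, 13) = (12, 13)

16P = (12, 13)


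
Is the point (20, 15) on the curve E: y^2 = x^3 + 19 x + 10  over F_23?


Check whether y^2 = x^3 + 19 x + 10 (mod 23) for (x, y) = (20, 15).
LHS: y^2 = 15^2 mod 23 = 18
RHS: x^3 + 19 x + 10 = 20^3 + 19*20 + 10 mod 23 = 18
LHS = RHS

Yes, on the curve


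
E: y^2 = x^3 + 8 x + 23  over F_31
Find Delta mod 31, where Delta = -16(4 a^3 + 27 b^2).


4 a^3 + 27 b^2 = 4*8^3 + 27*23^2 = 2048 + 14283 = 16331
Delta = -16 * (16331) = -261296
Delta mod 31 = 3

Delta = 3 (mod 31)


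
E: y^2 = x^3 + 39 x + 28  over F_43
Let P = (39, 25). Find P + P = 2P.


Doubling: s = (3 x1^2 + a) / (2 y1)
s = (3*39^2 + 39) / (2*25) mod 43 = 37
x3 = s^2 - 2 x1 mod 43 = 37^2 - 2*39 = 1
y3 = s (x1 - x3) - y1 mod 43 = 37 * (39 - 1) - 25 = 5

2P = (1, 5)


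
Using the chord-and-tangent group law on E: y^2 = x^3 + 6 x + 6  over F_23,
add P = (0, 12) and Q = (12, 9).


P != Q, so use the chord formula.
s = (y2 - y1) / (x2 - x1) = (20) / (12) mod 23 = 17
x3 = s^2 - x1 - x2 mod 23 = 17^2 - 0 - 12 = 1
y3 = s (x1 - x3) - y1 mod 23 = 17 * (0 - 1) - 12 = 17

P + Q = (1, 17)


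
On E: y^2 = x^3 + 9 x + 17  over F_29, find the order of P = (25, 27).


Compute successive multiples of P until we hit O:
  1P = (25, 27)
  2P = (28, 23)
  3P = (10, 11)
  4P = (3, 10)
  5P = (14, 25)
  6P = (14, 4)
  7P = (3, 19)
  8P = (10, 18)
  ... (continuing to 11P)
  11P = O

ord(P) = 11


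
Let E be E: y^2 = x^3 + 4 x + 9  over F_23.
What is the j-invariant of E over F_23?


Delta = -16(4 a^3 + 27 b^2) mod 23 = 12
-1728 * (4 a)^3 = -1728 * (4*4)^3 mod 23 = 17
j = 17 * 12^(-1) mod 23 = 11

j = 11 (mod 23)


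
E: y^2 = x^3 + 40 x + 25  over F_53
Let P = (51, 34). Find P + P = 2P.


Doubling: s = (3 x1^2 + a) / (2 y1)
s = (3*51^2 + 40) / (2*34) mod 53 = 7
x3 = s^2 - 2 x1 mod 53 = 7^2 - 2*51 = 0
y3 = s (x1 - x3) - y1 mod 53 = 7 * (51 - 0) - 34 = 5

2P = (0, 5)


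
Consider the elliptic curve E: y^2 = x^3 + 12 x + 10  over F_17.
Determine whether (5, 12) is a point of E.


Check whether y^2 = x^3 + 12 x + 10 (mod 17) for (x, y) = (5, 12).
LHS: y^2 = 12^2 mod 17 = 8
RHS: x^3 + 12 x + 10 = 5^3 + 12*5 + 10 mod 17 = 8
LHS = RHS

Yes, on the curve


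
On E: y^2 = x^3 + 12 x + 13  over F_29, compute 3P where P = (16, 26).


k = 3 = 11_2 (binary, LSB first: 11)
Double-and-add from P = (16, 26):
  bit 0 = 1: acc = O + (16, 26) = (16, 26)
  bit 1 = 1: acc = (16, 26) + (19, 16) = (18, 0)

3P = (18, 0)


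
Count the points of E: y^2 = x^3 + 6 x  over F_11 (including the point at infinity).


For each x in F_11, count y with y^2 = x^3 + 6 x + 0 mod 11:
  x = 0: RHS = 0, y in [0]  -> 1 point(s)
  x = 2: RHS = 9, y in [3, 8]  -> 2 point(s)
  x = 3: RHS = 1, y in [1, 10]  -> 2 point(s)
  x = 4: RHS = 0, y in [0]  -> 1 point(s)
  x = 5: RHS = 1, y in [1, 10]  -> 2 point(s)
  x = 7: RHS = 0, y in [0]  -> 1 point(s)
  x = 10: RHS = 4, y in [2, 9]  -> 2 point(s)
Affine points: 11. Add the point at infinity: total = 12.

#E(F_11) = 12


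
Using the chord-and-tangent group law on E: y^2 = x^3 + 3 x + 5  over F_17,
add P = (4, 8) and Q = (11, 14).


P != Q, so use the chord formula.
s = (y2 - y1) / (x2 - x1) = (6) / (7) mod 17 = 13
x3 = s^2 - x1 - x2 mod 17 = 13^2 - 4 - 11 = 1
y3 = s (x1 - x3) - y1 mod 17 = 13 * (4 - 1) - 8 = 14

P + Q = (1, 14)


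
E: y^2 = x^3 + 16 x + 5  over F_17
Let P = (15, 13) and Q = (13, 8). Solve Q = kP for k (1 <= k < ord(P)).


Enumerate multiples of P until we hit Q = (13, 8):
  1P = (15, 13)
  2P = (12, 2)
  3P = (11, 13)
  4P = (8, 4)
  5P = (13, 9)
  6P = (10, 14)
  7P = (7, 16)
  8P = (14, 10)
  9P = (14, 7)
  10P = (7, 1)
  11P = (10, 3)
  12P = (13, 8)
Match found at i = 12.

k = 12


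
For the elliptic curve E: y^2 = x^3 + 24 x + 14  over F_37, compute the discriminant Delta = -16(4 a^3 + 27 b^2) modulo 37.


4 a^3 + 27 b^2 = 4*24^3 + 27*14^2 = 55296 + 5292 = 60588
Delta = -16 * (60588) = -969408
Delta mod 37 = 29

Delta = 29 (mod 37)


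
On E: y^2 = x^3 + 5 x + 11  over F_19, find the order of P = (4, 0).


Compute successive multiples of P until we hit O:
  1P = (4, 0)
  2P = O

ord(P) = 2


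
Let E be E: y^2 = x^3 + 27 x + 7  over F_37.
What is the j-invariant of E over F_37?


Delta = -16(4 a^3 + 27 b^2) mod 37 = 23
-1728 * (4 a)^3 = -1728 * (4*27)^3 mod 37 = 36
j = 36 * 23^(-1) mod 37 = 8

j = 8 (mod 37)


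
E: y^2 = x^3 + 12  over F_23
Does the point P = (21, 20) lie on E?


Check whether y^2 = x^3 + 0 x + 12 (mod 23) for (x, y) = (21, 20).
LHS: y^2 = 20^2 mod 23 = 9
RHS: x^3 + 0 x + 12 = 21^3 + 0*21 + 12 mod 23 = 4
LHS != RHS

No, not on the curve


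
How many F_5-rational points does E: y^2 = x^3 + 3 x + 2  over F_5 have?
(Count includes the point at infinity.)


For each x in F_5, count y with y^2 = x^3 + 3 x + 2 mod 5:
  x = 1: RHS = 1, y in [1, 4]  -> 2 point(s)
  x = 2: RHS = 1, y in [1, 4]  -> 2 point(s)
Affine points: 4. Add the point at infinity: total = 5.

#E(F_5) = 5


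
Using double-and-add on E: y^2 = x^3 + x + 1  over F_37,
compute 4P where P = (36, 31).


k = 4 = 100_2 (binary, LSB first: 001)
Double-and-add from P = (36, 31):
  bit 0 = 0: acc unchanged = O
  bit 1 = 0: acc unchanged = O
  bit 2 = 1: acc = O + (25, 0) = (25, 0)

4P = (25, 0)


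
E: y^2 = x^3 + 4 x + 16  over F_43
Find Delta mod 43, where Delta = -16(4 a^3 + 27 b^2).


4 a^3 + 27 b^2 = 4*4^3 + 27*16^2 = 256 + 6912 = 7168
Delta = -16 * (7168) = -114688
Delta mod 43 = 36

Delta = 36 (mod 43)


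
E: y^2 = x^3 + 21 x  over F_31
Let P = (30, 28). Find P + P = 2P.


Doubling: s = (3 x1^2 + a) / (2 y1)
s = (3*30^2 + 21) / (2*28) mod 31 = 27
x3 = s^2 - 2 x1 mod 31 = 27^2 - 2*30 = 18
y3 = s (x1 - x3) - y1 mod 31 = 27 * (30 - 18) - 28 = 17

2P = (18, 17)


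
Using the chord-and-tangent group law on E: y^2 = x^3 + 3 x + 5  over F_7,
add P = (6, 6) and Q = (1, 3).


P != Q, so use the chord formula.
s = (y2 - y1) / (x2 - x1) = (4) / (2) mod 7 = 2
x3 = s^2 - x1 - x2 mod 7 = 2^2 - 6 - 1 = 4
y3 = s (x1 - x3) - y1 mod 7 = 2 * (6 - 4) - 6 = 5

P + Q = (4, 5)


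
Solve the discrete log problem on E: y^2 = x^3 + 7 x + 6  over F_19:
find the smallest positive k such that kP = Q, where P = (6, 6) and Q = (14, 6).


Enumerate multiples of P until we hit Q = (14, 6):
  1P = (6, 6)
  2P = (14, 6)
Match found at i = 2.

k = 2


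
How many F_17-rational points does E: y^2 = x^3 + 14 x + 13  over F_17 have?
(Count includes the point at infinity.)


For each x in F_17, count y with y^2 = x^3 + 14 x + 13 mod 17:
  x = 0: RHS = 13, y in [8, 9]  -> 2 point(s)
  x = 2: RHS = 15, y in [7, 10]  -> 2 point(s)
  x = 5: RHS = 4, y in [2, 15]  -> 2 point(s)
  x = 8: RHS = 8, y in [5, 12]  -> 2 point(s)
  x = 9: RHS = 1, y in [1, 16]  -> 2 point(s)
  x = 11: RHS = 2, y in [6, 11]  -> 2 point(s)
  x = 16: RHS = 15, y in [7, 10]  -> 2 point(s)
Affine points: 14. Add the point at infinity: total = 15.

#E(F_17) = 15


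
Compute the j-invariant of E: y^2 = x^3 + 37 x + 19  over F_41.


Delta = -16(4 a^3 + 27 b^2) mod 41 = 8
-1728 * (4 a)^3 = -1728 * (4*37)^3 mod 41 = 17
j = 17 * 8^(-1) mod 41 = 38

j = 38 (mod 41)


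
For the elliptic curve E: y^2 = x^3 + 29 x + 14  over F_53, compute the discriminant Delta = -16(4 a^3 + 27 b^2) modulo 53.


4 a^3 + 27 b^2 = 4*29^3 + 27*14^2 = 97556 + 5292 = 102848
Delta = -16 * (102848) = -1645568
Delta mod 53 = 29

Delta = 29 (mod 53)


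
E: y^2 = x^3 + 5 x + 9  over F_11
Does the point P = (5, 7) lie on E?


Check whether y^2 = x^3 + 5 x + 9 (mod 11) for (x, y) = (5, 7).
LHS: y^2 = 7^2 mod 11 = 5
RHS: x^3 + 5 x + 9 = 5^3 + 5*5 + 9 mod 11 = 5
LHS = RHS

Yes, on the curve


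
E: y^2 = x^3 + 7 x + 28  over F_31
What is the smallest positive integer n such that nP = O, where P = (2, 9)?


Compute successive multiples of P until we hit O:
  1P = (2, 9)
  2P = (24, 16)
  3P = (19, 18)
  4P = (15, 6)
  5P = (8, 21)
  6P = (25, 7)
  7P = (6, 21)
  8P = (1, 25)
  ... (continuing to 37P)
  37P = O

ord(P) = 37


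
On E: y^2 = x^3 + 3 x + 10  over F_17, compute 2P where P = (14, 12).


Doubling: s = (3 x1^2 + a) / (2 y1)
s = (3*14^2 + 3) / (2*12) mod 17 = 14
x3 = s^2 - 2 x1 mod 17 = 14^2 - 2*14 = 15
y3 = s (x1 - x3) - y1 mod 17 = 14 * (14 - 15) - 12 = 8

2P = (15, 8)


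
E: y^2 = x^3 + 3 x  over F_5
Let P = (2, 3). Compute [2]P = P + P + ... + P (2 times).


k = 2 = 10_2 (binary, LSB first: 01)
Double-and-add from P = (2, 3):
  bit 0 = 0: acc unchanged = O
  bit 1 = 1: acc = O + (1, 2) = (1, 2)

2P = (1, 2)


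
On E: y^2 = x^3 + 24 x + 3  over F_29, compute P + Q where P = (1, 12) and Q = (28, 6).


P != Q, so use the chord formula.
s = (y2 - y1) / (x2 - x1) = (23) / (27) mod 29 = 3
x3 = s^2 - x1 - x2 mod 29 = 3^2 - 1 - 28 = 9
y3 = s (x1 - x3) - y1 mod 29 = 3 * (1 - 9) - 12 = 22

P + Q = (9, 22)


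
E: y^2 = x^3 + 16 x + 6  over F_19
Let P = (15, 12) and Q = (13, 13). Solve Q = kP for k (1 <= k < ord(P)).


Enumerate multiples of P until we hit Q = (13, 13):
  1P = (15, 12)
  2P = (13, 6)
  3P = (0, 14)
  4P = (9, 10)
  5P = (12, 8)
  6P = (17, 17)
  7P = (17, 2)
  8P = (12, 11)
  9P = (9, 9)
  10P = (0, 5)
  11P = (13, 13)
Match found at i = 11.

k = 11


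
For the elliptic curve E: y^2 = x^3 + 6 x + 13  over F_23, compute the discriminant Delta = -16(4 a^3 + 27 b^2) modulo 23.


4 a^3 + 27 b^2 = 4*6^3 + 27*13^2 = 864 + 4563 = 5427
Delta = -16 * (5427) = -86832
Delta mod 23 = 16

Delta = 16 (mod 23)


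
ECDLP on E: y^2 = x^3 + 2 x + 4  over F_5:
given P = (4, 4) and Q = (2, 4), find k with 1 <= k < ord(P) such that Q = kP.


Enumerate multiples of P until we hit Q = (2, 4):
  1P = (4, 4)
  2P = (2, 1)
  3P = (0, 2)
  4P = (0, 3)
  5P = (2, 4)
Match found at i = 5.

k = 5


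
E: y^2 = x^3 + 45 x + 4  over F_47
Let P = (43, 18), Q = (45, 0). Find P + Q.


P != Q, so use the chord formula.
s = (y2 - y1) / (x2 - x1) = (29) / (2) mod 47 = 38
x3 = s^2 - x1 - x2 mod 47 = 38^2 - 43 - 45 = 40
y3 = s (x1 - x3) - y1 mod 47 = 38 * (43 - 40) - 18 = 2

P + Q = (40, 2)


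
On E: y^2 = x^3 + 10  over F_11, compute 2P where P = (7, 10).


Doubling: s = (3 x1^2 + a) / (2 y1)
s = (3*7^2 + 0) / (2*10) mod 11 = 9
x3 = s^2 - 2 x1 mod 11 = 9^2 - 2*7 = 1
y3 = s (x1 - x3) - y1 mod 11 = 9 * (7 - 1) - 10 = 0

2P = (1, 0)


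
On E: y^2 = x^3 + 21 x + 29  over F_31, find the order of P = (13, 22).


Compute successive multiples of P until we hit O:
  1P = (13, 22)
  2P = (25, 20)
  3P = (18, 15)
  4P = (28, 30)
  5P = (29, 17)
  6P = (27, 25)
  7P = (26, 4)
  8P = (24, 29)
  ... (continuing to 34P)
  34P = O

ord(P) = 34


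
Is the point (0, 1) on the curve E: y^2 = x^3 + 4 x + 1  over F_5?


Check whether y^2 = x^3 + 4 x + 1 (mod 5) for (x, y) = (0, 1).
LHS: y^2 = 1^2 mod 5 = 1
RHS: x^3 + 4 x + 1 = 0^3 + 4*0 + 1 mod 5 = 1
LHS = RHS

Yes, on the curve


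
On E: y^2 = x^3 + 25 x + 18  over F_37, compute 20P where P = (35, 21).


k = 20 = 10100_2 (binary, LSB first: 00101)
Double-and-add from P = (35, 21):
  bit 0 = 0: acc unchanged = O
  bit 1 = 0: acc unchanged = O
  bit 2 = 1: acc = O + (32, 8) = (32, 8)
  bit 3 = 0: acc unchanged = (32, 8)
  bit 4 = 1: acc = (32, 8) + (9, 11) = (17, 19)

20P = (17, 19)


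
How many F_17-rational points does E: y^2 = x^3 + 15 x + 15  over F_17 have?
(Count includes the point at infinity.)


For each x in F_17, count y with y^2 = x^3 + 15 x + 15 mod 17:
  x = 0: RHS = 15, y in [7, 10]  -> 2 point(s)
  x = 2: RHS = 2, y in [6, 11]  -> 2 point(s)
  x = 3: RHS = 2, y in [6, 11]  -> 2 point(s)
  x = 6: RHS = 15, y in [7, 10]  -> 2 point(s)
  x = 7: RHS = 4, y in [2, 15]  -> 2 point(s)
  x = 8: RHS = 1, y in [1, 16]  -> 2 point(s)
  x = 10: RHS = 9, y in [3, 14]  -> 2 point(s)
  x = 11: RHS = 15, y in [7, 10]  -> 2 point(s)
  x = 12: RHS = 2, y in [6, 11]  -> 2 point(s)
  x = 16: RHS = 16, y in [4, 13]  -> 2 point(s)
Affine points: 20. Add the point at infinity: total = 21.

#E(F_17) = 21


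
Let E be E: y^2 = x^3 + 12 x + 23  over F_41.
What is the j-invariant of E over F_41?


Delta = -16(4 a^3 + 27 b^2) mod 41 = 32
-1728 * (4 a)^3 = -1728 * (4*12)^3 mod 41 = 33
j = 33 * 32^(-1) mod 41 = 10

j = 10 (mod 41)


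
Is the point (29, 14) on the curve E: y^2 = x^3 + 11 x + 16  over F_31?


Check whether y^2 = x^3 + 11 x + 16 (mod 31) for (x, y) = (29, 14).
LHS: y^2 = 14^2 mod 31 = 10
RHS: x^3 + 11 x + 16 = 29^3 + 11*29 + 16 mod 31 = 17
LHS != RHS

No, not on the curve


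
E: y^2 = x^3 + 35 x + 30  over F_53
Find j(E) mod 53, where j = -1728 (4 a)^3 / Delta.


Delta = -16(4 a^3 + 27 b^2) mod 53 = 30
-1728 * (4 a)^3 = -1728 * (4*35)^3 mod 53 = 15
j = 15 * 30^(-1) mod 53 = 27

j = 27 (mod 53)


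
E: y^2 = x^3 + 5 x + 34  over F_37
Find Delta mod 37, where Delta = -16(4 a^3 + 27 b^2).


4 a^3 + 27 b^2 = 4*5^3 + 27*34^2 = 500 + 31212 = 31712
Delta = -16 * (31712) = -507392
Delta mod 37 = 26

Delta = 26 (mod 37)


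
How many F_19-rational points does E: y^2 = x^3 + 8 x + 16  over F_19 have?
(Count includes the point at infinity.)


For each x in F_19, count y with y^2 = x^3 + 8 x + 16 mod 19:
  x = 0: RHS = 16, y in [4, 15]  -> 2 point(s)
  x = 1: RHS = 6, y in [5, 14]  -> 2 point(s)
  x = 4: RHS = 17, y in [6, 13]  -> 2 point(s)
  x = 7: RHS = 16, y in [4, 15]  -> 2 point(s)
  x = 9: RHS = 0, y in [0]  -> 1 point(s)
  x = 12: RHS = 16, y in [4, 15]  -> 2 point(s)
  x = 17: RHS = 11, y in [7, 12]  -> 2 point(s)
  x = 18: RHS = 7, y in [8, 11]  -> 2 point(s)
Affine points: 15. Add the point at infinity: total = 16.

#E(F_19) = 16


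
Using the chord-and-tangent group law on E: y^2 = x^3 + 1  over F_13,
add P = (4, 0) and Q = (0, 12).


P != Q, so use the chord formula.
s = (y2 - y1) / (x2 - x1) = (12) / (9) mod 13 = 10
x3 = s^2 - x1 - x2 mod 13 = 10^2 - 4 - 0 = 5
y3 = s (x1 - x3) - y1 mod 13 = 10 * (4 - 5) - 0 = 3

P + Q = (5, 3)


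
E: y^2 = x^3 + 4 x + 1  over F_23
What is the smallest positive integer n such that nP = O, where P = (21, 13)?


Compute successive multiples of P until we hit O:
  1P = (21, 13)
  2P = (12, 12)
  3P = (15, 3)
  4P = (0, 22)
  5P = (5, 13)
  6P = (20, 10)
  7P = (14, 8)
  8P = (4, 9)
  ... (continuing to 27P)
  27P = O

ord(P) = 27


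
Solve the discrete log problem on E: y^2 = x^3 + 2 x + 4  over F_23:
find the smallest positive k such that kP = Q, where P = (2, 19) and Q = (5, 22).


Enumerate multiples of P until we hit Q = (5, 22):
  1P = (2, 19)
  2P = (12, 10)
  3P = (22, 22)
  4P = (0, 2)
  5P = (7, 19)
  6P = (14, 4)
  7P = (10, 14)
  8P = (6, 18)
  9P = (5, 22)
Match found at i = 9.

k = 9


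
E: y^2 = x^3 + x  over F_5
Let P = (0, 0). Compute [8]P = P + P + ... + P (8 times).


k = 8 = 1000_2 (binary, LSB first: 0001)
Double-and-add from P = (0, 0):
  bit 0 = 0: acc unchanged = O
  bit 1 = 0: acc unchanged = O
  bit 2 = 0: acc unchanged = O
  bit 3 = 1: acc = O + O = O

8P = O


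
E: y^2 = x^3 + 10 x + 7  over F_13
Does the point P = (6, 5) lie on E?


Check whether y^2 = x^3 + 10 x + 7 (mod 13) for (x, y) = (6, 5).
LHS: y^2 = 5^2 mod 13 = 12
RHS: x^3 + 10 x + 7 = 6^3 + 10*6 + 7 mod 13 = 10
LHS != RHS

No, not on the curve


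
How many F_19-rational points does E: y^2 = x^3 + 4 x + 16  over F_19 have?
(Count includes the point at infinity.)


For each x in F_19, count y with y^2 = x^3 + 4 x + 16 mod 19:
  x = 0: RHS = 16, y in [4, 15]  -> 2 point(s)
  x = 3: RHS = 17, y in [6, 13]  -> 2 point(s)
  x = 4: RHS = 1, y in [1, 18]  -> 2 point(s)
  x = 5: RHS = 9, y in [3, 16]  -> 2 point(s)
  x = 6: RHS = 9, y in [3, 16]  -> 2 point(s)
  x = 7: RHS = 7, y in [8, 11]  -> 2 point(s)
  x = 8: RHS = 9, y in [3, 16]  -> 2 point(s)
  x = 10: RHS = 11, y in [7, 12]  -> 2 point(s)
  x = 11: RHS = 4, y in [2, 17]  -> 2 point(s)
  x = 12: RHS = 6, y in [5, 14]  -> 2 point(s)
  x = 13: RHS = 4, y in [2, 17]  -> 2 point(s)
  x = 14: RHS = 4, y in [2, 17]  -> 2 point(s)
  x = 17: RHS = 0, y in [0]  -> 1 point(s)
  x = 18: RHS = 11, y in [7, 12]  -> 2 point(s)
Affine points: 27. Add the point at infinity: total = 28.

#E(F_19) = 28


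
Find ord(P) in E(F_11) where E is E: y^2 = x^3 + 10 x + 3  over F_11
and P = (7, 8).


Compute successive multiples of P until we hit O:
  1P = (7, 8)
  2P = (0, 5)
  3P = (8, 1)
  4P = (1, 5)
  5P = (6, 9)
  6P = (10, 6)
  7P = (3, 4)
  8P = (2, 8)
  ... (continuing to 17P)
  17P = O

ord(P) = 17


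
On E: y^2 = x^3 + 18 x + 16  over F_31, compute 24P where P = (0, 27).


k = 24 = 11000_2 (binary, LSB first: 00011)
Double-and-add from P = (0, 27):
  bit 0 = 0: acc unchanged = O
  bit 1 = 0: acc unchanged = O
  bit 2 = 0: acc unchanged = O
  bit 3 = 1: acc = O + (10, 7) = (10, 7)
  bit 4 = 1: acc = (10, 7) + (5, 18) = (1, 29)

24P = (1, 29)


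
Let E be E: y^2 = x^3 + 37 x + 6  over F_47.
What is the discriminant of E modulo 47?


4 a^3 + 27 b^2 = 4*37^3 + 27*6^2 = 202612 + 972 = 203584
Delta = -16 * (203584) = -3257344
Delta mod 47 = 38

Delta = 38 (mod 47)


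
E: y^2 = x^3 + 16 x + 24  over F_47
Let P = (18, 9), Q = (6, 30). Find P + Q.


P != Q, so use the chord formula.
s = (y2 - y1) / (x2 - x1) = (21) / (35) mod 47 = 10
x3 = s^2 - x1 - x2 mod 47 = 10^2 - 18 - 6 = 29
y3 = s (x1 - x3) - y1 mod 47 = 10 * (18 - 29) - 9 = 22

P + Q = (29, 22)


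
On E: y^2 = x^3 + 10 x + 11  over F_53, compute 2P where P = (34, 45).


Doubling: s = (3 x1^2 + a) / (2 y1)
s = (3*34^2 + 10) / (2*45) mod 53 = 41
x3 = s^2 - 2 x1 mod 53 = 41^2 - 2*34 = 23
y3 = s (x1 - x3) - y1 mod 53 = 41 * (34 - 23) - 45 = 35

2P = (23, 35)


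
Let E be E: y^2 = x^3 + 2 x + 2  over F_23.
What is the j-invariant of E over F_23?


Delta = -16(4 a^3 + 27 b^2) mod 23 = 14
-1728 * (4 a)^3 = -1728 * (4*2)^3 mod 23 = 5
j = 5 * 14^(-1) mod 23 = 2

j = 2 (mod 23)


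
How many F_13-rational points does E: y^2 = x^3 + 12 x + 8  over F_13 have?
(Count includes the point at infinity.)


For each x in F_13, count y with y^2 = x^3 + 12 x + 8 mod 13:
  x = 2: RHS = 1, y in [1, 12]  -> 2 point(s)
  x = 4: RHS = 3, y in [4, 9]  -> 2 point(s)
  x = 6: RHS = 10, y in [6, 7]  -> 2 point(s)
  x = 9: RHS = 0, y in [0]  -> 1 point(s)
  x = 10: RHS = 10, y in [6, 7]  -> 2 point(s)
Affine points: 9. Add the point at infinity: total = 10.

#E(F_13) = 10


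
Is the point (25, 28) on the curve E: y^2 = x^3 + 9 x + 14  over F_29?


Check whether y^2 = x^3 + 9 x + 14 (mod 29) for (x, y) = (25, 28).
LHS: y^2 = 28^2 mod 29 = 1
RHS: x^3 + 9 x + 14 = 25^3 + 9*25 + 14 mod 29 = 1
LHS = RHS

Yes, on the curve


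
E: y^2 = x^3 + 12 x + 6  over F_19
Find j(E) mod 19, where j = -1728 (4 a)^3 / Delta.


Delta = -16(4 a^3 + 27 b^2) mod 19 = 16
-1728 * (4 a)^3 = -1728 * (4*12)^3 mod 19 = 12
j = 12 * 16^(-1) mod 19 = 15

j = 15 (mod 19)


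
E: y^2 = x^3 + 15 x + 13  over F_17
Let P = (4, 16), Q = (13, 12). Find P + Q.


P != Q, so use the chord formula.
s = (y2 - y1) / (x2 - x1) = (13) / (9) mod 17 = 9
x3 = s^2 - x1 - x2 mod 17 = 9^2 - 4 - 13 = 13
y3 = s (x1 - x3) - y1 mod 17 = 9 * (4 - 13) - 16 = 5

P + Q = (13, 5)


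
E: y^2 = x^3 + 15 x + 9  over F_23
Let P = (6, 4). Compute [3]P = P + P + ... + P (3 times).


k = 3 = 11_2 (binary, LSB first: 11)
Double-and-add from P = (6, 4):
  bit 0 = 1: acc = O + (6, 4) = (6, 4)
  bit 1 = 1: acc = (6, 4) + (12, 13) = (13, 20)

3P = (13, 20)


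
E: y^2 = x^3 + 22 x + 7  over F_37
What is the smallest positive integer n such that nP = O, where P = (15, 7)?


Compute successive multiples of P until we hit O:
  1P = (15, 7)
  2P = (17, 15)
  3P = (21, 6)
  4P = (0, 9)
  5P = (11, 27)
  6P = (36, 24)
  7P = (13, 14)
  8P = (12, 1)
  ... (continuing to 41P)
  41P = O

ord(P) = 41


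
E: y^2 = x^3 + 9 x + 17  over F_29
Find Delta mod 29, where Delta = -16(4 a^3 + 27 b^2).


4 a^3 + 27 b^2 = 4*9^3 + 27*17^2 = 2916 + 7803 = 10719
Delta = -16 * (10719) = -171504
Delta mod 29 = 2

Delta = 2 (mod 29)


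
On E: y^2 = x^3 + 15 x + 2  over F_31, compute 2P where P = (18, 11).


Doubling: s = (3 x1^2 + a) / (2 y1)
s = (3*18^2 + 15) / (2*11) mod 31 = 4
x3 = s^2 - 2 x1 mod 31 = 4^2 - 2*18 = 11
y3 = s (x1 - x3) - y1 mod 31 = 4 * (18 - 11) - 11 = 17

2P = (11, 17)


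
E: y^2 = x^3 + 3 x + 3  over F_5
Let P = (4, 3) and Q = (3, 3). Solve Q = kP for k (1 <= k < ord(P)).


Enumerate multiples of P until we hit Q = (3, 3):
  1P = (4, 3)
  2P = (3, 3)
Match found at i = 2.

k = 2


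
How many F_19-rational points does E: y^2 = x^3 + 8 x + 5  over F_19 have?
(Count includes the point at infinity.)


For each x in F_19, count y with y^2 = x^3 + 8 x + 5 mod 19:
  x = 0: RHS = 5, y in [9, 10]  -> 2 point(s)
  x = 4: RHS = 6, y in [5, 14]  -> 2 point(s)
  x = 7: RHS = 5, y in [9, 10]  -> 2 point(s)
  x = 8: RHS = 11, y in [7, 12]  -> 2 point(s)
  x = 12: RHS = 5, y in [9, 10]  -> 2 point(s)
  x = 13: RHS = 7, y in [8, 11]  -> 2 point(s)
  x = 14: RHS = 11, y in [7, 12]  -> 2 point(s)
  x = 15: RHS = 4, y in [2, 17]  -> 2 point(s)
  x = 16: RHS = 11, y in [7, 12]  -> 2 point(s)
  x = 17: RHS = 0, y in [0]  -> 1 point(s)
Affine points: 19. Add the point at infinity: total = 20.

#E(F_19) = 20


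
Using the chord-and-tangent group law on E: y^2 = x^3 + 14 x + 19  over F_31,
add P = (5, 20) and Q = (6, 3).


P != Q, so use the chord formula.
s = (y2 - y1) / (x2 - x1) = (14) / (1) mod 31 = 14
x3 = s^2 - x1 - x2 mod 31 = 14^2 - 5 - 6 = 30
y3 = s (x1 - x3) - y1 mod 31 = 14 * (5 - 30) - 20 = 2

P + Q = (30, 2)


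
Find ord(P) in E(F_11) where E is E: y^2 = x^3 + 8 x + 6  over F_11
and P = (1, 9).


Compute successive multiples of P until we hit O:
  1P = (1, 9)
  2P = (9, 2)
  3P = (4, 6)
  4P = (7, 8)
  5P = (7, 3)
  6P = (4, 5)
  7P = (9, 9)
  8P = (1, 2)
  ... (continuing to 9P)
  9P = O

ord(P) = 9


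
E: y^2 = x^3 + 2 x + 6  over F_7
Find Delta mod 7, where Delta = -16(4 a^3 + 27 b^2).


4 a^3 + 27 b^2 = 4*2^3 + 27*6^2 = 32 + 972 = 1004
Delta = -16 * (1004) = -16064
Delta mod 7 = 1

Delta = 1 (mod 7)


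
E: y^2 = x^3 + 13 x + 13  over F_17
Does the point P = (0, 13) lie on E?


Check whether y^2 = x^3 + 13 x + 13 (mod 17) for (x, y) = (0, 13).
LHS: y^2 = 13^2 mod 17 = 16
RHS: x^3 + 13 x + 13 = 0^3 + 13*0 + 13 mod 17 = 13
LHS != RHS

No, not on the curve


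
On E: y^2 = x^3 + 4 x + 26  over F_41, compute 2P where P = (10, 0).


k = 2 = 10_2 (binary, LSB first: 01)
Double-and-add from P = (10, 0):
  bit 0 = 0: acc unchanged = O
  bit 1 = 1: acc = O + O = O

2P = O


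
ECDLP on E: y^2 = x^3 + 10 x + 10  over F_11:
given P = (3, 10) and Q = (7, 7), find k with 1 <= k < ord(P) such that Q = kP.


Enumerate multiples of P until we hit Q = (7, 7):
  1P = (3, 10)
  2P = (9, 2)
  3P = (2, 7)
  4P = (4, 9)
  5P = (5, 3)
  6P = (7, 4)
  7P = (6, 0)
  8P = (7, 7)
Match found at i = 8.

k = 8


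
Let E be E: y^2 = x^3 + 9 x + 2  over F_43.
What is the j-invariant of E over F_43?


Delta = -16(4 a^3 + 27 b^2) mod 43 = 34
-1728 * (4 a)^3 = -1728 * (4*9)^3 mod 43 = 35
j = 35 * 34^(-1) mod 43 = 20

j = 20 (mod 43)


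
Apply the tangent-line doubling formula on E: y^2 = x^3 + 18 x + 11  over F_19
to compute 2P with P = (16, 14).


Doubling: s = (3 x1^2 + a) / (2 y1)
s = (3*16^2 + 18) / (2*14) mod 19 = 5
x3 = s^2 - 2 x1 mod 19 = 5^2 - 2*16 = 12
y3 = s (x1 - x3) - y1 mod 19 = 5 * (16 - 12) - 14 = 6

2P = (12, 6)


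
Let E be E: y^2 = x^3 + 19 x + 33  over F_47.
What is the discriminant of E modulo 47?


4 a^3 + 27 b^2 = 4*19^3 + 27*33^2 = 27436 + 29403 = 56839
Delta = -16 * (56839) = -909424
Delta mod 47 = 26

Delta = 26 (mod 47)


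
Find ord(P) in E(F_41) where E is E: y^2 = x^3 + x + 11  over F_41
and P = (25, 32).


Compute successive multiples of P until we hit O:
  1P = (25, 32)
  2P = (7, 19)
  3P = (18, 30)
  4P = (19, 40)
  5P = (17, 12)
  6P = (36, 2)
  7P = (22, 12)
  8P = (2, 12)
  ... (continuing to 20P)
  20P = O

ord(P) = 20


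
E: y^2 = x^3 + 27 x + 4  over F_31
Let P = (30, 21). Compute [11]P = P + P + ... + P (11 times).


k = 11 = 1011_2 (binary, LSB first: 1101)
Double-and-add from P = (30, 21):
  bit 0 = 1: acc = O + (30, 21) = (30, 21)
  bit 1 = 1: acc = (30, 21) + (12, 14) = (8, 22)
  bit 2 = 0: acc unchanged = (8, 22)
  bit 3 = 1: acc = (8, 22) + (27, 24) = (21, 6)

11P = (21, 6)


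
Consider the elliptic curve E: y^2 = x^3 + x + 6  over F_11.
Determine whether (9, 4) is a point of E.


Check whether y^2 = x^3 + 1 x + 6 (mod 11) for (x, y) = (9, 4).
LHS: y^2 = 4^2 mod 11 = 5
RHS: x^3 + 1 x + 6 = 9^3 + 1*9 + 6 mod 11 = 7
LHS != RHS

No, not on the curve


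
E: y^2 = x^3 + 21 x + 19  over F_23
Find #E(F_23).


For each x in F_23, count y with y^2 = x^3 + 21 x + 19 mod 23:
  x = 1: RHS = 18, y in [8, 15]  -> 2 point(s)
  x = 2: RHS = 0, y in [0]  -> 1 point(s)
  x = 4: RHS = 6, y in [11, 12]  -> 2 point(s)
  x = 6: RHS = 16, y in [4, 19]  -> 2 point(s)
  x = 7: RHS = 3, y in [7, 16]  -> 2 point(s)
  x = 8: RHS = 9, y in [3, 20]  -> 2 point(s)
  x = 15: RHS = 6, y in [11, 12]  -> 2 point(s)
  x = 16: RHS = 12, y in [9, 14]  -> 2 point(s)
  x = 19: RHS = 9, y in [3, 20]  -> 2 point(s)
Affine points: 17. Add the point at infinity: total = 18.

#E(F_23) = 18


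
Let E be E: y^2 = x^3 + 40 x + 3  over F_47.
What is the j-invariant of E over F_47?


Delta = -16(4 a^3 + 27 b^2) mod 47 = 16
-1728 * (4 a)^3 = -1728 * (4*40)^3 mod 47 = 14
j = 14 * 16^(-1) mod 47 = 42

j = 42 (mod 47)


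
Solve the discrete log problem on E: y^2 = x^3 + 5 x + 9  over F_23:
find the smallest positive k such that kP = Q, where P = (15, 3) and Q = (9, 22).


Enumerate multiples of P until we hit Q = (9, 22):
  1P = (15, 3)
  2P = (6, 5)
  3P = (10, 1)
  4P = (0, 3)
  5P = (8, 20)
  6P = (12, 16)
  7P = (2, 2)
  8P = (9, 1)
  9P = (17, 4)
  10P = (20, 6)
  11P = (4, 22)
  12P = (22, 7)
  13P = (22, 16)
  14P = (4, 1)
  15P = (20, 17)
  16P = (17, 19)
  17P = (9, 22)
Match found at i = 17.

k = 17


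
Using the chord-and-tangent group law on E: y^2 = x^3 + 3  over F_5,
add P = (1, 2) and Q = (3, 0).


P != Q, so use the chord formula.
s = (y2 - y1) / (x2 - x1) = (3) / (2) mod 5 = 4
x3 = s^2 - x1 - x2 mod 5 = 4^2 - 1 - 3 = 2
y3 = s (x1 - x3) - y1 mod 5 = 4 * (1 - 2) - 2 = 4

P + Q = (2, 4)


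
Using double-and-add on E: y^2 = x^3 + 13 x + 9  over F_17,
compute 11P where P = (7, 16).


k = 11 = 1011_2 (binary, LSB first: 1101)
Double-and-add from P = (7, 16):
  bit 0 = 1: acc = O + (7, 16) = (7, 16)
  bit 1 = 1: acc = (7, 16) + (11, 15) = (15, 3)
  bit 2 = 0: acc unchanged = (15, 3)
  bit 3 = 1: acc = (15, 3) + (2, 14) = (15, 14)

11P = (15, 14)


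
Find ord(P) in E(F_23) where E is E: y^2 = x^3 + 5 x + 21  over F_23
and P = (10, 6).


Compute successive multiples of P until we hit O:
  1P = (10, 6)
  2P = (9, 6)
  3P = (4, 17)
  4P = (13, 11)
  5P = (13, 12)
  6P = (4, 6)
  7P = (9, 17)
  8P = (10, 17)
  ... (continuing to 9P)
  9P = O

ord(P) = 9


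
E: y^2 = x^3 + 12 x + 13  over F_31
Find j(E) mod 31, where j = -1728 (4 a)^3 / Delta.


Delta = -16(4 a^3 + 27 b^2) mod 31 = 13
-1728 * (4 a)^3 = -1728 * (4*12)^3 mod 31 = 27
j = 27 * 13^(-1) mod 31 = 14

j = 14 (mod 31)


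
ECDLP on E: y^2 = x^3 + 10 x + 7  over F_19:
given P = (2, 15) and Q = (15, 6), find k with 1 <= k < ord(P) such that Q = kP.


Enumerate multiples of P until we hit Q = (15, 6):
  1P = (2, 15)
  2P = (0, 8)
  3P = (15, 6)
Match found at i = 3.

k = 3


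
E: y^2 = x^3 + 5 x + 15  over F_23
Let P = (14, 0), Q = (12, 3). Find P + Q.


P != Q, so use the chord formula.
s = (y2 - y1) / (x2 - x1) = (3) / (21) mod 23 = 10
x3 = s^2 - x1 - x2 mod 23 = 10^2 - 14 - 12 = 5
y3 = s (x1 - x3) - y1 mod 23 = 10 * (14 - 5) - 0 = 21

P + Q = (5, 21)


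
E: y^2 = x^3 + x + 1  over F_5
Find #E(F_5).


For each x in F_5, count y with y^2 = x^3 + 1 x + 1 mod 5:
  x = 0: RHS = 1, y in [1, 4]  -> 2 point(s)
  x = 2: RHS = 1, y in [1, 4]  -> 2 point(s)
  x = 3: RHS = 1, y in [1, 4]  -> 2 point(s)
  x = 4: RHS = 4, y in [2, 3]  -> 2 point(s)
Affine points: 8. Add the point at infinity: total = 9.

#E(F_5) = 9


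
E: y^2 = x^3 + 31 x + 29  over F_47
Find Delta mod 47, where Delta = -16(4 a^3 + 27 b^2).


4 a^3 + 27 b^2 = 4*31^3 + 27*29^2 = 119164 + 22707 = 141871
Delta = -16 * (141871) = -2269936
Delta mod 47 = 23

Delta = 23 (mod 47)


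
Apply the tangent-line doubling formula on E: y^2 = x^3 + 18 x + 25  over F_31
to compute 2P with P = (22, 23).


Doubling: s = (3 x1^2 + a) / (2 y1)
s = (3*22^2 + 18) / (2*23) mod 31 = 5
x3 = s^2 - 2 x1 mod 31 = 5^2 - 2*22 = 12
y3 = s (x1 - x3) - y1 mod 31 = 5 * (22 - 12) - 23 = 27

2P = (12, 27)


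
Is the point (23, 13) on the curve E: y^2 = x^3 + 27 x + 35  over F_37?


Check whether y^2 = x^3 + 27 x + 35 (mod 37) for (x, y) = (23, 13).
LHS: y^2 = 13^2 mod 37 = 21
RHS: x^3 + 27 x + 35 = 23^3 + 27*23 + 35 mod 37 = 21
LHS = RHS

Yes, on the curve


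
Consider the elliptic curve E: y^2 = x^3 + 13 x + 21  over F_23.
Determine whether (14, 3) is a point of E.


Check whether y^2 = x^3 + 13 x + 21 (mod 23) for (x, y) = (14, 3).
LHS: y^2 = 3^2 mod 23 = 9
RHS: x^3 + 13 x + 21 = 14^3 + 13*14 + 21 mod 23 = 3
LHS != RHS

No, not on the curve


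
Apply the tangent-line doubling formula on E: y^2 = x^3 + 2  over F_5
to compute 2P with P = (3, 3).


Doubling: s = (3 x1^2 + a) / (2 y1)
s = (3*3^2 + 0) / (2*3) mod 5 = 2
x3 = s^2 - 2 x1 mod 5 = 2^2 - 2*3 = 3
y3 = s (x1 - x3) - y1 mod 5 = 2 * (3 - 3) - 3 = 2

2P = (3, 2)


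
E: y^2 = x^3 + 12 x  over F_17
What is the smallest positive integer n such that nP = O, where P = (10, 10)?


Compute successive multiples of P until we hit O:
  1P = (10, 10)
  2P = (1, 8)
  3P = (5, 10)
  4P = (2, 7)
  5P = (7, 6)
  6P = (15, 6)
  7P = (11, 1)
  8P = (9, 15)
  ... (continuing to 26P)
  26P = O

ord(P) = 26


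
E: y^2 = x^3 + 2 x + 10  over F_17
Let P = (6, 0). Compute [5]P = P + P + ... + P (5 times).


k = 5 = 101_2 (binary, LSB first: 101)
Double-and-add from P = (6, 0):
  bit 0 = 1: acc = O + (6, 0) = (6, 0)
  bit 1 = 0: acc unchanged = (6, 0)
  bit 2 = 1: acc = (6, 0) + O = (6, 0)

5P = (6, 0)


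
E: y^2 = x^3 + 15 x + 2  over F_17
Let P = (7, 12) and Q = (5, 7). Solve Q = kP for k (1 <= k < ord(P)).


Enumerate multiples of P until we hit Q = (5, 7):
  1P = (7, 12)
  2P = (5, 10)
  3P = (6, 6)
  4P = (6, 11)
  5P = (5, 7)
Match found at i = 5.

k = 5


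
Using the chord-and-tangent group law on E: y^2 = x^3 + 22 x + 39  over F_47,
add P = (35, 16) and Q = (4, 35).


P != Q, so use the chord formula.
s = (y2 - y1) / (x2 - x1) = (19) / (16) mod 47 = 10
x3 = s^2 - x1 - x2 mod 47 = 10^2 - 35 - 4 = 14
y3 = s (x1 - x3) - y1 mod 47 = 10 * (35 - 14) - 16 = 6

P + Q = (14, 6)


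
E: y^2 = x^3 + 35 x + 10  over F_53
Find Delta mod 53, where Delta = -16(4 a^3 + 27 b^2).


4 a^3 + 27 b^2 = 4*35^3 + 27*10^2 = 171500 + 2700 = 174200
Delta = -16 * (174200) = -2787200
Delta mod 53 = 17

Delta = 17 (mod 53)


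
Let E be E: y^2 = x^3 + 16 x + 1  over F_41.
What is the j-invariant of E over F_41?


Delta = -16(4 a^3 + 27 b^2) mod 41 = 29
-1728 * (4 a)^3 = -1728 * (4*16)^3 mod 41 = 19
j = 19 * 29^(-1) mod 41 = 36

j = 36 (mod 41)


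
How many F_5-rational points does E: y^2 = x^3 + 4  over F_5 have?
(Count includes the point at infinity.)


For each x in F_5, count y with y^2 = x^3 + 0 x + 4 mod 5:
  x = 0: RHS = 4, y in [2, 3]  -> 2 point(s)
  x = 1: RHS = 0, y in [0]  -> 1 point(s)
  x = 3: RHS = 1, y in [1, 4]  -> 2 point(s)
Affine points: 5. Add the point at infinity: total = 6.

#E(F_5) = 6


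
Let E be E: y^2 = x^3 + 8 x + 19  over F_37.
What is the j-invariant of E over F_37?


Delta = -16(4 a^3 + 27 b^2) mod 37 = 17
-1728 * (4 a)^3 = -1728 * (4*8)^3 mod 37 = 31
j = 31 * 17^(-1) mod 37 = 4

j = 4 (mod 37)


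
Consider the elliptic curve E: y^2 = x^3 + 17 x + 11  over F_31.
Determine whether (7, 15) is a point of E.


Check whether y^2 = x^3 + 17 x + 11 (mod 31) for (x, y) = (7, 15).
LHS: y^2 = 15^2 mod 31 = 8
RHS: x^3 + 17 x + 11 = 7^3 + 17*7 + 11 mod 31 = 8
LHS = RHS

Yes, on the curve


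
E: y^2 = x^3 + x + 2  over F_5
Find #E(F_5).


For each x in F_5, count y with y^2 = x^3 + 1 x + 2 mod 5:
  x = 1: RHS = 4, y in [2, 3]  -> 2 point(s)
  x = 4: RHS = 0, y in [0]  -> 1 point(s)
Affine points: 3. Add the point at infinity: total = 4.

#E(F_5) = 4


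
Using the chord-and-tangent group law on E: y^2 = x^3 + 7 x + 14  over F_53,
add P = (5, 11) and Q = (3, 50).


P != Q, so use the chord formula.
s = (y2 - y1) / (x2 - x1) = (39) / (51) mod 53 = 7
x3 = s^2 - x1 - x2 mod 53 = 7^2 - 5 - 3 = 41
y3 = s (x1 - x3) - y1 mod 53 = 7 * (5 - 41) - 11 = 2

P + Q = (41, 2)


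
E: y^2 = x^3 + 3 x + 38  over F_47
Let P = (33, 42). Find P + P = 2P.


Doubling: s = (3 x1^2 + a) / (2 y1)
s = (3*33^2 + 3) / (2*42) mod 47 = 2
x3 = s^2 - 2 x1 mod 47 = 2^2 - 2*33 = 32
y3 = s (x1 - x3) - y1 mod 47 = 2 * (33 - 32) - 42 = 7

2P = (32, 7)


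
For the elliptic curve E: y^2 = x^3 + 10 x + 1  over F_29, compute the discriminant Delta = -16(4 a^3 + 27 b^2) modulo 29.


4 a^3 + 27 b^2 = 4*10^3 + 27*1^2 = 4000 + 27 = 4027
Delta = -16 * (4027) = -64432
Delta mod 29 = 6

Delta = 6 (mod 29)


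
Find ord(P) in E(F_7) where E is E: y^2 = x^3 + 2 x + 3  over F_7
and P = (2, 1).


Compute successive multiples of P until we hit O:
  1P = (2, 1)
  2P = (3, 6)
  3P = (6, 0)
  4P = (3, 1)
  5P = (2, 6)
  6P = O

ord(P) = 6


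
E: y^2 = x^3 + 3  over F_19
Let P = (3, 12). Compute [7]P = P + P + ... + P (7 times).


k = 7 = 111_2 (binary, LSB first: 111)
Double-and-add from P = (3, 12):
  bit 0 = 1: acc = O + (3, 12) = (3, 12)
  bit 1 = 1: acc = (3, 12) + (11, 17) = (14, 12)
  bit 2 = 1: acc = (14, 12) + (2, 7) = (7, 2)

7P = (7, 2)


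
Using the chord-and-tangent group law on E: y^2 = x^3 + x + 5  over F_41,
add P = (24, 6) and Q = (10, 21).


P != Q, so use the chord formula.
s = (y2 - y1) / (x2 - x1) = (15) / (27) mod 41 = 37
x3 = s^2 - x1 - x2 mod 41 = 37^2 - 24 - 10 = 23
y3 = s (x1 - x3) - y1 mod 41 = 37 * (24 - 23) - 6 = 31

P + Q = (23, 31)


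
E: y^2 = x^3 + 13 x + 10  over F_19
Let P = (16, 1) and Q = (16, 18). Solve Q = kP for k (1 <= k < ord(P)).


Enumerate multiples of P until we hit Q = (16, 18):
  1P = (16, 1)
  2P = (7, 8)
  3P = (2, 5)
  4P = (10, 0)
  5P = (2, 14)
  6P = (7, 11)
  7P = (16, 18)
Match found at i = 7.

k = 7


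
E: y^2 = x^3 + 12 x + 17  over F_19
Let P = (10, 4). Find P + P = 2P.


Doubling: s = (3 x1^2 + a) / (2 y1)
s = (3*10^2 + 12) / (2*4) mod 19 = 1
x3 = s^2 - 2 x1 mod 19 = 1^2 - 2*10 = 0
y3 = s (x1 - x3) - y1 mod 19 = 1 * (10 - 0) - 4 = 6

2P = (0, 6)


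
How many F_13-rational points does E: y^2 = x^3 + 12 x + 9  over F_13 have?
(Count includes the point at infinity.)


For each x in F_13, count y with y^2 = x^3 + 12 x + 9 mod 13:
  x = 0: RHS = 9, y in [3, 10]  -> 2 point(s)
  x = 1: RHS = 9, y in [3, 10]  -> 2 point(s)
  x = 4: RHS = 4, y in [2, 11]  -> 2 point(s)
  x = 5: RHS = 12, y in [5, 8]  -> 2 point(s)
  x = 9: RHS = 1, y in [1, 12]  -> 2 point(s)
  x = 11: RHS = 3, y in [4, 9]  -> 2 point(s)
  x = 12: RHS = 9, y in [3, 10]  -> 2 point(s)
Affine points: 14. Add the point at infinity: total = 15.

#E(F_13) = 15


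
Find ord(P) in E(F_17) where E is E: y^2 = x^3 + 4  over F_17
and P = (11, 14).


Compute successive multiples of P until we hit O:
  1P = (11, 14)
  2P = (13, 5)
  3P = (9, 11)
  4P = (12, 10)
  5P = (10, 16)
  6P = (0, 15)
  7P = (15, 8)
  8P = (6, 4)
  ... (continuing to 18P)
  18P = O

ord(P) = 18


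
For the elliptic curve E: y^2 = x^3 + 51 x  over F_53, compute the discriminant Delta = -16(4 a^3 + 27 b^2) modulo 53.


4 a^3 + 27 b^2 = 4*51^3 + 27*0^2 = 530604 + 0 = 530604
Delta = -16 * (530604) = -8489664
Delta mod 53 = 35

Delta = 35 (mod 53)


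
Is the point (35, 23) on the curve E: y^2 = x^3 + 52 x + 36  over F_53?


Check whether y^2 = x^3 + 52 x + 36 (mod 53) for (x, y) = (35, 23).
LHS: y^2 = 23^2 mod 53 = 52
RHS: x^3 + 52 x + 36 = 35^3 + 52*35 + 36 mod 53 = 52
LHS = RHS

Yes, on the curve


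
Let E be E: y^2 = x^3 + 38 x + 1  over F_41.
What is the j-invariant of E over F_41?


Delta = -16(4 a^3 + 27 b^2) mod 41 = 25
-1728 * (4 a)^3 = -1728 * (4*38)^3 mod 41 = 36
j = 36 * 25^(-1) mod 41 = 8

j = 8 (mod 41)


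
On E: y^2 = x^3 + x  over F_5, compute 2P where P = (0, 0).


k = 2 = 10_2 (binary, LSB first: 01)
Double-and-add from P = (0, 0):
  bit 0 = 0: acc unchanged = O
  bit 1 = 1: acc = O + O = O

2P = O


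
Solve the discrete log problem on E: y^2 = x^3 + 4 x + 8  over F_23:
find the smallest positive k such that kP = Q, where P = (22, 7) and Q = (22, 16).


Enumerate multiples of P until we hit Q = (22, 16):
  1P = (22, 7)
  2P = (8, 0)
  3P = (22, 16)
Match found at i = 3.

k = 3
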